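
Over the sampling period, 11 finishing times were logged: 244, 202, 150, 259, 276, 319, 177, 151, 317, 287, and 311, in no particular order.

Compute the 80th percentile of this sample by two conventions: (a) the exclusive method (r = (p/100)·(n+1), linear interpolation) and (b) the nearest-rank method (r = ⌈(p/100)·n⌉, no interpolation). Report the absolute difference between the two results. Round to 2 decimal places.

3.60

Sorted: 150, 151, 177, 202, 244, 259, 276, 287, 311, 317, 319.
n = 11.
(a) r = 9.6; between ranks 9 (311) and 10 (317): 314.6.
(b) the nearest-rank method: rank 9 → 311.
|314.6 − 311| = 3.6.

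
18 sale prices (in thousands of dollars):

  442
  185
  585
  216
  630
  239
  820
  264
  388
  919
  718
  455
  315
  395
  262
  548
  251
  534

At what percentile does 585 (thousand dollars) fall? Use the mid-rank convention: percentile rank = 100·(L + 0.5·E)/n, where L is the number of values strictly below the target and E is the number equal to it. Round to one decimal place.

Sorted: 185, 216, 239, 251, 262, 264, 315, 388, 395, 442, 455, 534, 548, 585, 630, 718, 820, 919.
Count below 585: L = 13; count equal: E = 1; n = 18.
Percentile rank = 100·(13 + 0.5·1)/18 = 100·13.5/18 = 75.

75.0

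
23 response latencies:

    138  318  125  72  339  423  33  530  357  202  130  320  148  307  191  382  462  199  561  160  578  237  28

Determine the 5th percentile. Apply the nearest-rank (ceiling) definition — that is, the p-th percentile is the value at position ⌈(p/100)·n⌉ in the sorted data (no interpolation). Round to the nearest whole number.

33

Sorted: 28, 33, 72, 125, 130, 138, 148, 160, 191, 199, 202, 237, 307, 318, 320, 339, 357, 382, 423, 462, 530, 561, 578.
n = 23.
Position = ⌈5/100 · 23⌉ = ⌈1.15⌉ = 2.
The value at rank 2 is 33.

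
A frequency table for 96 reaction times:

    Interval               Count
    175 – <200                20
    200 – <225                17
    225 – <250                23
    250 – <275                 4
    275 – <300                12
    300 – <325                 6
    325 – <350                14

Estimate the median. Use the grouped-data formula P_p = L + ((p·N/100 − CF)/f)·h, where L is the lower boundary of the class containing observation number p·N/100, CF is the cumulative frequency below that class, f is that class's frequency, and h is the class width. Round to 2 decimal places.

N = 96; target position k = 50/100 · 96 = 48.
Cumulative frequencies: 20, 37, 60, 64, 76, 82, 96.
Observation 48 falls in the class 225 – <250.
L = 225, CF = 37, f = 23, h = 25.
P50 = 225 + ((48 − 37)/23)·25 = 225 + 11.9565 = 236.957.

236.96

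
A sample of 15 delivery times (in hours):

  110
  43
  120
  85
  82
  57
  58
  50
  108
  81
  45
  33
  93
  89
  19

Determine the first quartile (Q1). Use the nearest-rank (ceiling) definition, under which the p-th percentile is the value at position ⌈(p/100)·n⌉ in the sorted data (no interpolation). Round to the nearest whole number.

Sorted: 19, 33, 43, 45, 50, 57, 58, 81, 82, 85, 89, 93, 108, 110, 120.
n = 15.
Position = ⌈25/100 · 15⌉ = ⌈3.75⌉ = 4.
The value at rank 4 is 45.

45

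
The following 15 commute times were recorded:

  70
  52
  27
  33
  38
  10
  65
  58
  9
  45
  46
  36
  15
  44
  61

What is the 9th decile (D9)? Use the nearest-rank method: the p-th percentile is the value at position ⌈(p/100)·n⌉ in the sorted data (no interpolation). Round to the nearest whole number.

Sorted: 9, 10, 15, 27, 33, 36, 38, 44, 45, 46, 52, 58, 61, 65, 70.
n = 15.
Position = ⌈90/100 · 15⌉ = ⌈13.5⌉ = 14.
The value at rank 14 is 65.

65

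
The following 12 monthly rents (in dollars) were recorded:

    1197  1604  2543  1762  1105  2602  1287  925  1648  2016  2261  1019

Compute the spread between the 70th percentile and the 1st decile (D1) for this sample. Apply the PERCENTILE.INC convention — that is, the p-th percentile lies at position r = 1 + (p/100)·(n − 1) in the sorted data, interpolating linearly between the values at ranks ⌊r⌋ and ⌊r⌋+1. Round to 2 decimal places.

912.20

Sorted: 925, 1019, 1105, 1197, 1287, 1604, 1648, 1762, 2016, 2261, 2543, 2602.
n = 12.
P10: r = 2.1; ranks 2–3 are 1019, 1105; interpolating gives 1027.6.
P70: r = 8.7; ranks 8–9 are 1762, 2016; interpolating gives 1939.8.
Difference: 1939.8 − 1027.6 = 912.2.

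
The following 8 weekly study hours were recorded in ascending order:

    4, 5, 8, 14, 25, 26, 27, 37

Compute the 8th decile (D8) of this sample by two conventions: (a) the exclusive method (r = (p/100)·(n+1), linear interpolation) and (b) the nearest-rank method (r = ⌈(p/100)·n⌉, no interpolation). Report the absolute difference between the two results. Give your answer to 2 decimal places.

n = 8.
(a) r = 7.2; between ranks 7 (27) and 8 (37): 29.
(b) the nearest-rank method: rank 7 → 27.
|29 − 27| = 2.

2.00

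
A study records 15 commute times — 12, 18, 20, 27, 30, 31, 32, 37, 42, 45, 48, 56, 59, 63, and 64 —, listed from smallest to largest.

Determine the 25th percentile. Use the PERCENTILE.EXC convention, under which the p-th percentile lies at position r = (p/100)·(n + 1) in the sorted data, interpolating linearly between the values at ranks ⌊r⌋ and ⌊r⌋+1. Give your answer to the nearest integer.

n = 15.
r = (25/100)·(15 + 1) = 4.
r is an integer, so P25 is the value at rank 4: 27.

27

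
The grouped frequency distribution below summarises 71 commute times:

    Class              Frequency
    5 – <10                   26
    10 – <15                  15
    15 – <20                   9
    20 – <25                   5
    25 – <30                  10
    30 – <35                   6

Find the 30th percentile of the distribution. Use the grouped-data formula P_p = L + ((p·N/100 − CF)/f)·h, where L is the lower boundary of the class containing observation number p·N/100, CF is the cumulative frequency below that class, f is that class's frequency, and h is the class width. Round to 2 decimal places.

N = 71; target position k = 30/100 · 71 = 21.3.
Cumulative frequencies: 26, 41, 50, 55, 65, 71.
Observation 21.3 falls in the class 5 – <10.
L = 5, CF = 0, f = 26, h = 5.
P30 = 5 + ((21.3 − 0)/26)·5 = 5 + 4.09615 = 9.09615.

9.10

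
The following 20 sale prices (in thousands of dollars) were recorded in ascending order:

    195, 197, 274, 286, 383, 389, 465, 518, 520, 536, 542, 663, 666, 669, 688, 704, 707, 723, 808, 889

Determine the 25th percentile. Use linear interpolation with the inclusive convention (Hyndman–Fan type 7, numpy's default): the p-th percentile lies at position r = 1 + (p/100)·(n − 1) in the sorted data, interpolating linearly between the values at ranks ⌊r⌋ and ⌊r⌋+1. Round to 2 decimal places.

n = 20.
r = 1 + (25/100)·(20 − 1) = 1 + 4.75 = 5.75.
Rank 5 is 383 and rank 6 is 389.
Interpolate: 383 + 0.75·(389 − 383) = 383 + 0.75·6 = 387.5.

387.50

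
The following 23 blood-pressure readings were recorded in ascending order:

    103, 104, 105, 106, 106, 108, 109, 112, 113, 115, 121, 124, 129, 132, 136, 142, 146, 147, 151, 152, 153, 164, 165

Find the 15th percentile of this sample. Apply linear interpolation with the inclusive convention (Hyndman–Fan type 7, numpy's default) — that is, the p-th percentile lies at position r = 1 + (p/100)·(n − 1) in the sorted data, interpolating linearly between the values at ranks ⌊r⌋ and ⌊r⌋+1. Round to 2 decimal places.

106.00

n = 23.
r = 1 + (15/100)·(23 − 1) = 1 + 3.3 = 4.3.
Rank 4 is 106 and rank 5 is 106.
Interpolate: 106 + 0.3·(106 − 106) = 106 + 0.3·0 = 106.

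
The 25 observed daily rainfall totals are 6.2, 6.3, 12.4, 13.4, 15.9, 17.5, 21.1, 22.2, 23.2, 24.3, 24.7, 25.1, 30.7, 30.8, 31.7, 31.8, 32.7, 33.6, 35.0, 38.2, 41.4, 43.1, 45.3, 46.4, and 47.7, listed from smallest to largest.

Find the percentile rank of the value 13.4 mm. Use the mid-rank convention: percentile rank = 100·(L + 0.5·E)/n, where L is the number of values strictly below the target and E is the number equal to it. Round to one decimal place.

14.0

Count below 13.4: L = 3; count equal: E = 1; n = 25.
Percentile rank = 100·(3 + 0.5·1)/25 = 100·3.5/25 = 14.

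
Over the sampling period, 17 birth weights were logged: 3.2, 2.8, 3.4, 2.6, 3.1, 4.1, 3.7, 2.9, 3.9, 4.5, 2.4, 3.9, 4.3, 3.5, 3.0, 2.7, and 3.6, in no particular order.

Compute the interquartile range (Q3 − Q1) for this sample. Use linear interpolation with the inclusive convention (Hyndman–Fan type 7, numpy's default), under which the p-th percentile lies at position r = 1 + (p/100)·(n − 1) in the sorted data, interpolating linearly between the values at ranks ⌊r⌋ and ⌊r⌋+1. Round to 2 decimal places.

Sorted: 2.4, 2.6, 2.7, 2.8, 2.9, 3.0, 3.1, 3.2, 3.4, 3.5, 3.6, 3.7, 3.9, 3.9, 4.1, 4.3, 4.5.
n = 17.
P25: r = 5 (integer) → 2.9.
P75: r = 13 (integer) → 3.9.
Difference: 3.9 − 2.9 = 1.

1.00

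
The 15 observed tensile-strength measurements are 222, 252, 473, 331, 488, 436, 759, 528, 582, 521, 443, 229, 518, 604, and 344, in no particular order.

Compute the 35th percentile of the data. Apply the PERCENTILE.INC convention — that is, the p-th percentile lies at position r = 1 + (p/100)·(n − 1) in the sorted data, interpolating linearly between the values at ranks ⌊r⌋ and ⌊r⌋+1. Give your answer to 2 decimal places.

426.80

Sorted: 222, 229, 252, 331, 344, 436, 443, 473, 488, 518, 521, 528, 582, 604, 759.
n = 15.
r = 1 + (35/100)·(15 − 1) = 1 + 4.9 = 5.9.
Rank 5 is 344 and rank 6 is 436.
Interpolate: 344 + 0.9·(436 − 344) = 344 + 0.9·92 = 426.8.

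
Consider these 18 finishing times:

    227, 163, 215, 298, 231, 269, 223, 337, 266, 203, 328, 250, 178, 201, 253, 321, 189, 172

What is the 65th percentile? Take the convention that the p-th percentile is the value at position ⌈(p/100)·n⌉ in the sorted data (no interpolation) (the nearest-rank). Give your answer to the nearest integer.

Sorted: 163, 172, 178, 189, 201, 203, 215, 223, 227, 231, 250, 253, 266, 269, 298, 321, 328, 337.
n = 18.
Position = ⌈65/100 · 18⌉ = ⌈11.7⌉ = 12.
The value at rank 12 is 253.

253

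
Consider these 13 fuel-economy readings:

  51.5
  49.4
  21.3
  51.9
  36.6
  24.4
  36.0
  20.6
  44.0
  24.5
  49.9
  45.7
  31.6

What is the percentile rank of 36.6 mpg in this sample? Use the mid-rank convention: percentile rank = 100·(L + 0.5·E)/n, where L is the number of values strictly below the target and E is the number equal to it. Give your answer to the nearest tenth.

50.0

Sorted: 20.6, 21.3, 24.4, 24.5, 31.6, 36.0, 36.6, 44.0, 45.7, 49.4, 49.9, 51.5, 51.9.
Count below 36.6: L = 6; count equal: E = 1; n = 13.
Percentile rank = 100·(6 + 0.5·1)/13 = 100·6.5/13 = 50.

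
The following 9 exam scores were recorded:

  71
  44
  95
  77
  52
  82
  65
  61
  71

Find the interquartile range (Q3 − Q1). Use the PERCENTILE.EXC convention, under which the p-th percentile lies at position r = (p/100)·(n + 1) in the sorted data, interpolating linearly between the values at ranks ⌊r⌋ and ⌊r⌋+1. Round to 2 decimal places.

Sorted: 44, 52, 61, 65, 71, 71, 77, 82, 95.
n = 9.
P25: r = 2.5; ranks 2–3 are 52, 61; interpolating gives 56.5.
P75: r = 7.5; ranks 7–8 are 77, 82; interpolating gives 79.5.
Difference: 79.5 − 56.5 = 23.

23.00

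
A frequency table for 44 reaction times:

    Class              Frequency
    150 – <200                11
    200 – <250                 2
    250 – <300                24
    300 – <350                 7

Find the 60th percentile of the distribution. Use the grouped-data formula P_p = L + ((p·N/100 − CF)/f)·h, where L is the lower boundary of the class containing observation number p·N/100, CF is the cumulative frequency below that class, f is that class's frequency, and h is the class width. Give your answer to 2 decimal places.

277.92

N = 44; target position k = 60/100 · 44 = 26.4.
Cumulative frequencies: 11, 13, 37, 44.
Observation 26.4 falls in the class 250 – <300.
L = 250, CF = 13, f = 24, h = 50.
P60 = 250 + ((26.4 − 13)/24)·50 = 250 + 27.9167 = 277.917.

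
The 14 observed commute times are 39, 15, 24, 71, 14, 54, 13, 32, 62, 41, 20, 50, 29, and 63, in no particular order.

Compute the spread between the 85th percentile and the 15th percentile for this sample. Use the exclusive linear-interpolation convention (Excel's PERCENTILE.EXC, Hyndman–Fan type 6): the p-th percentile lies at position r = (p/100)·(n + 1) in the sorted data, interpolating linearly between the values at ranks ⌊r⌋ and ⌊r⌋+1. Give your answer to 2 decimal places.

Sorted: 13, 14, 15, 20, 24, 29, 32, 39, 41, 50, 54, 62, 63, 71.
n = 14.
P15: r = 2.25; ranks 2–3 are 14, 15; interpolating gives 14.25.
P85: r = 12.75; ranks 12–13 are 62, 63; interpolating gives 62.75.
Difference: 62.75 − 14.25 = 48.5.

48.50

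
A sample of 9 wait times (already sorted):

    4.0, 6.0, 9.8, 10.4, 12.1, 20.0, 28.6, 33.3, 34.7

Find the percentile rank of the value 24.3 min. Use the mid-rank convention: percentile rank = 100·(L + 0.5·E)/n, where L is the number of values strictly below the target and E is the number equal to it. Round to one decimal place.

66.7

Count below 24.3: L = 6; count equal: E = 0; n = 9.
Percentile rank = 100·(6 + 0.5·0)/9 = 100·6/9 = 66.67.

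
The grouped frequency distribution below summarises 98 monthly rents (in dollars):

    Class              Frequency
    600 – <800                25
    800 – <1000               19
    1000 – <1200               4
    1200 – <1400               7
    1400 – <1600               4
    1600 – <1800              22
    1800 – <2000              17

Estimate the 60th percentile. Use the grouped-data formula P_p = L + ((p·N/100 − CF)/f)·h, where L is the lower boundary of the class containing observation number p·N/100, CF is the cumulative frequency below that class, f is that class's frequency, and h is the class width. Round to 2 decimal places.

1590.00

N = 98; target position k = 60/100 · 98 = 58.8.
Cumulative frequencies: 25, 44, 48, 55, 59, 81, 98.
Observation 58.8 falls in the class 1400 – <1600.
L = 1400, CF = 55, f = 4, h = 200.
P60 = 1400 + ((58.8 − 55)/4)·200 = 1400 + 190 = 1590.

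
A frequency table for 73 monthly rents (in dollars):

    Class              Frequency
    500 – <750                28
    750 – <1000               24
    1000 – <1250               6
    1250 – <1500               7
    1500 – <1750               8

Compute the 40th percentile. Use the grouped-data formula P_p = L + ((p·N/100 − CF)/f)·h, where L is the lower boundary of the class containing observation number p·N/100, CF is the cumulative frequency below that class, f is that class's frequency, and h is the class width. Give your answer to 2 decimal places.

N = 73; target position k = 40/100 · 73 = 29.2.
Cumulative frequencies: 28, 52, 58, 65, 73.
Observation 29.2 falls in the class 750 – <1000.
L = 750, CF = 28, f = 24, h = 250.
P40 = 750 + ((29.2 − 28)/24)·250 = 750 + 12.5 = 762.5.

762.50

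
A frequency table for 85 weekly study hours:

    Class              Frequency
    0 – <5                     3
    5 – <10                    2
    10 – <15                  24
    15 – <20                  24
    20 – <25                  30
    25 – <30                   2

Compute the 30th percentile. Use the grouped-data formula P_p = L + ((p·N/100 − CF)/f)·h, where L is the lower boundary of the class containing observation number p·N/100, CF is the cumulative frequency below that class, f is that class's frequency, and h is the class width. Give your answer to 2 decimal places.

14.27

N = 85; target position k = 30/100 · 85 = 25.5.
Cumulative frequencies: 3, 5, 29, 53, 83, 85.
Observation 25.5 falls in the class 10 – <15.
L = 10, CF = 5, f = 24, h = 5.
P30 = 10 + ((25.5 − 5)/24)·5 = 10 + 4.27083 = 14.2708.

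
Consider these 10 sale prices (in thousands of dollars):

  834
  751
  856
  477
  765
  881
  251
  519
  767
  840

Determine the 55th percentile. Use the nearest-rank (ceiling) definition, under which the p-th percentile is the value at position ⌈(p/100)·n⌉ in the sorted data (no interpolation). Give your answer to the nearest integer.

767

Sorted: 251, 477, 519, 751, 765, 767, 834, 840, 856, 881.
n = 10.
Position = ⌈55/100 · 10⌉ = ⌈5.5⌉ = 6.
The value at rank 6 is 767.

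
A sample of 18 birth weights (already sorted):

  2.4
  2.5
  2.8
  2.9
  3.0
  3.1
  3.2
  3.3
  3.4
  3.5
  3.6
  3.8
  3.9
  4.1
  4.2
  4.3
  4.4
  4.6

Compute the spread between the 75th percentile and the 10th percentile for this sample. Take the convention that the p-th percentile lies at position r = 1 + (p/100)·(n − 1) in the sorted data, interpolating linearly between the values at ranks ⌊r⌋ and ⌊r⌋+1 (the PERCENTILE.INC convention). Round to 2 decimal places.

n = 18.
P10: r = 2.7; ranks 2–3 are 2.5, 2.8; interpolating gives 2.71.
P75: r = 13.75; ranks 13–14 are 3.9, 4.1; interpolating gives 4.05.
Difference: 4.05 − 2.71 = 1.34.

1.34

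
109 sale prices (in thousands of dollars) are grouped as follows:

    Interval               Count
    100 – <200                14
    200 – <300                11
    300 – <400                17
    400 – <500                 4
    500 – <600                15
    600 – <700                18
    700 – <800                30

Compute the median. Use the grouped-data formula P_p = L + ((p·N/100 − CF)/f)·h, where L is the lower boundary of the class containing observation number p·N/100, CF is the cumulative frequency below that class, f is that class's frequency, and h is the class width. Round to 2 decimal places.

N = 109; target position k = 50/100 · 109 = 54.5.
Cumulative frequencies: 14, 25, 42, 46, 61, 79, 109.
Observation 54.5 falls in the class 500 – <600.
L = 500, CF = 46, f = 15, h = 100.
P50 = 500 + ((54.5 − 46)/15)·100 = 500 + 56.6667 = 556.667.

556.67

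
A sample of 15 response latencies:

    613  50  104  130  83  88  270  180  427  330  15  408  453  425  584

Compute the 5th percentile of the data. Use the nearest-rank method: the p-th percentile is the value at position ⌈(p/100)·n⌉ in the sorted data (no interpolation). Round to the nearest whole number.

Sorted: 15, 50, 83, 88, 104, 130, 180, 270, 330, 408, 425, 427, 453, 584, 613.
n = 15.
Position = ⌈5/100 · 15⌉ = ⌈0.75⌉ = 1.
The value at rank 1 is 15.

15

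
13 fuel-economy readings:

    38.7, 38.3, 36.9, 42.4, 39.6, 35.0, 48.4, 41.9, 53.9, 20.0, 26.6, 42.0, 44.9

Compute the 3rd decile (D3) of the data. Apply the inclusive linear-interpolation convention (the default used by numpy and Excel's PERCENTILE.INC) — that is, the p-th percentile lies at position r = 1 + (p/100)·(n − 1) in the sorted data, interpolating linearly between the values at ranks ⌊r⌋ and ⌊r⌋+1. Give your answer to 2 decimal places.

Sorted: 20.0, 26.6, 35.0, 36.9, 38.3, 38.7, 39.6, 41.9, 42.0, 42.4, 44.9, 48.4, 53.9.
n = 13.
r = 1 + (30/100)·(13 − 1) = 1 + 3.6 = 4.6.
Rank 4 is 36.9 and rank 5 is 38.3.
Interpolate: 36.9 + 0.6·(38.3 − 36.9) = 36.9 + 0.6·1.4 = 37.74.

37.74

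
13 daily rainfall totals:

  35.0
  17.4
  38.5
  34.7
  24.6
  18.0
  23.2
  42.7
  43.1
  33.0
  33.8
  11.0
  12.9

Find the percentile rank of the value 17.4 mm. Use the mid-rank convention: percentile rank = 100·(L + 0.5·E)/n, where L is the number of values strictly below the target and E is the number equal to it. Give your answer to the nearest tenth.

Sorted: 11.0, 12.9, 17.4, 18.0, 23.2, 24.6, 33.0, 33.8, 34.7, 35.0, 38.5, 42.7, 43.1.
Count below 17.4: L = 2; count equal: E = 1; n = 13.
Percentile rank = 100·(2 + 0.5·1)/13 = 100·2.5/13 = 19.23.

19.2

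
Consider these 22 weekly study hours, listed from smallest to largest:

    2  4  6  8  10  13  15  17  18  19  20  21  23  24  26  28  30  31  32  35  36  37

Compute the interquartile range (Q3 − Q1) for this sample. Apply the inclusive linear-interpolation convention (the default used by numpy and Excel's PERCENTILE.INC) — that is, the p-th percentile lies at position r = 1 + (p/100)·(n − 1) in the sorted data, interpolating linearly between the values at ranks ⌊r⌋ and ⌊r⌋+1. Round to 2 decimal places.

n = 22.
P25: r = 6.25; ranks 6–7 are 13, 15; interpolating gives 13.5.
P75: r = 16.75; ranks 16–17 are 28, 30; interpolating gives 29.5.
Difference: 29.5 − 13.5 = 16.

16.00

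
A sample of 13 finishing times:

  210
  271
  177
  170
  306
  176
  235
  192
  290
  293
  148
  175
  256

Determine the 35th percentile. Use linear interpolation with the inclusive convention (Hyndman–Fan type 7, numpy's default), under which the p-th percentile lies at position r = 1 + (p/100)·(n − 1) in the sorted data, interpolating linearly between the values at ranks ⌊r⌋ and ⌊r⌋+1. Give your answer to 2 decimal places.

180.00

Sorted: 148, 170, 175, 176, 177, 192, 210, 235, 256, 271, 290, 293, 306.
n = 13.
r = 1 + (35/100)·(13 − 1) = 1 + 4.2 = 5.2.
Rank 5 is 177 and rank 6 is 192.
Interpolate: 177 + 0.2·(192 − 177) = 177 + 0.2·15 = 180.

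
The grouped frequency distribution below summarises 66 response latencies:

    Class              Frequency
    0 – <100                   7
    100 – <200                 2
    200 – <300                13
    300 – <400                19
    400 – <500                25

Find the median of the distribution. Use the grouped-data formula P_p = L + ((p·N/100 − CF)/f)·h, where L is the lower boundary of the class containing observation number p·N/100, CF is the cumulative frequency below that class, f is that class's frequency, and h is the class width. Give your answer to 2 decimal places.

N = 66; target position k = 50/100 · 66 = 33.
Cumulative frequencies: 7, 9, 22, 41, 66.
Observation 33 falls in the class 300 – <400.
L = 300, CF = 22, f = 19, h = 100.
P50 = 300 + ((33 − 22)/19)·100 = 300 + 57.8947 = 357.895.

357.89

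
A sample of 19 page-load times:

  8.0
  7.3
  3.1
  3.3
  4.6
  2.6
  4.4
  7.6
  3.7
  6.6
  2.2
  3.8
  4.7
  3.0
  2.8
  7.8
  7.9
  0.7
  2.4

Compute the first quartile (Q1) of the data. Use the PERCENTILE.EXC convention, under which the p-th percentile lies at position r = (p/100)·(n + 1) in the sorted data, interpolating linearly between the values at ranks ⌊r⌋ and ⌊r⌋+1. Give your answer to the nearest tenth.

2.8

Sorted: 0.7, 2.2, 2.4, 2.6, 2.8, 3.0, 3.1, 3.3, 3.7, 3.8, 4.4, 4.6, 4.7, 6.6, 7.3, 7.6, 7.8, 7.9, 8.0.
n = 19.
r = (25/100)·(19 + 1) = 5.
r is an integer, so P25 is the value at rank 5: 2.8.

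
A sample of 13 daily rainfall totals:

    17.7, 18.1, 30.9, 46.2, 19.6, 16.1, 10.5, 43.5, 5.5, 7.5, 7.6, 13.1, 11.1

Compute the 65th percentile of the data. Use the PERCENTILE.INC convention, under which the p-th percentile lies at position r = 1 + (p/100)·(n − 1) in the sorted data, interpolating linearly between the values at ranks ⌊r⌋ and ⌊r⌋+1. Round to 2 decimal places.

18.02

Sorted: 5.5, 7.5, 7.6, 10.5, 11.1, 13.1, 16.1, 17.7, 18.1, 19.6, 30.9, 43.5, 46.2.
n = 13.
r = 1 + (65/100)·(13 − 1) = 1 + 7.8 = 8.8.
Rank 8 is 17.7 and rank 9 is 18.1.
Interpolate: 17.7 + 0.8·(18.1 − 17.7) = 17.7 + 0.8·0.4 = 18.02.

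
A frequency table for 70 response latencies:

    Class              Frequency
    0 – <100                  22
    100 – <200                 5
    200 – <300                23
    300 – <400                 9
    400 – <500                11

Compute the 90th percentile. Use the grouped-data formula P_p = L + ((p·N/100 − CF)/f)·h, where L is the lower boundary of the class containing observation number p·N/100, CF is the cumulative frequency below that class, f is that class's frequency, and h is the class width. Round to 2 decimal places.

N = 70; target position k = 90/100 · 70 = 63.
Cumulative frequencies: 22, 27, 50, 59, 70.
Observation 63 falls in the class 400 – <500.
L = 400, CF = 59, f = 11, h = 100.
P90 = 400 + ((63 − 59)/11)·100 = 400 + 36.3636 = 436.364.

436.36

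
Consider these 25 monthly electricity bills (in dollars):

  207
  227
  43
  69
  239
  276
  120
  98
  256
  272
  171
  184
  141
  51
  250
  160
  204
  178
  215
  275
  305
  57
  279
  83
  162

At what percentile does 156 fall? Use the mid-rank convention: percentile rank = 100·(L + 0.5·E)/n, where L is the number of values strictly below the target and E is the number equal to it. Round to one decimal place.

Sorted: 43, 51, 57, 69, 83, 98, 120, 141, 160, 162, 171, 178, 184, 204, 207, 215, 227, 239, 250, 256, 272, 275, 276, 279, 305.
Count below 156: L = 8; count equal: E = 0; n = 25.
Percentile rank = 100·(8 + 0.5·0)/25 = 100·8/25 = 32.

32.0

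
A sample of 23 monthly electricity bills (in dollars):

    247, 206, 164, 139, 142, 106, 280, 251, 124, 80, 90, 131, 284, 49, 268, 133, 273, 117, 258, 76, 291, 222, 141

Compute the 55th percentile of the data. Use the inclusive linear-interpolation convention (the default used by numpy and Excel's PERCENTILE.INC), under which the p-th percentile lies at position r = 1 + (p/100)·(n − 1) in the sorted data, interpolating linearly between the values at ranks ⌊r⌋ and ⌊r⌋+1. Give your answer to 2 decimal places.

168.20

Sorted: 49, 76, 80, 90, 106, 117, 124, 131, 133, 139, 141, 142, 164, 206, 222, 247, 251, 258, 268, 273, 280, 284, 291.
n = 23.
r = 1 + (55/100)·(23 − 1) = 1 + 12.1 = 13.1.
Rank 13 is 164 and rank 14 is 206.
Interpolate: 164 + 0.1·(206 − 164) = 164 + 0.1·42 = 168.2.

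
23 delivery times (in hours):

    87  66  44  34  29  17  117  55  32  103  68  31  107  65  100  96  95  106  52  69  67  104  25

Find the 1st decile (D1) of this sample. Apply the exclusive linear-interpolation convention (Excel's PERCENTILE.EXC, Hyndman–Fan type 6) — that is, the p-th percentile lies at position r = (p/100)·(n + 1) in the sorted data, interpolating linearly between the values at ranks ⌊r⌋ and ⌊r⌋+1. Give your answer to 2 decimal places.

Sorted: 17, 25, 29, 31, 32, 34, 44, 52, 55, 65, 66, 67, 68, 69, 87, 95, 96, 100, 103, 104, 106, 107, 117.
n = 23.
r = (10/100)·(23 + 1) = 2.4.
Rank 2 is 25 and rank 3 is 29.
Interpolate: 25 + 0.4·(29 − 25) = 25 + 0.4·4 = 26.6.

26.60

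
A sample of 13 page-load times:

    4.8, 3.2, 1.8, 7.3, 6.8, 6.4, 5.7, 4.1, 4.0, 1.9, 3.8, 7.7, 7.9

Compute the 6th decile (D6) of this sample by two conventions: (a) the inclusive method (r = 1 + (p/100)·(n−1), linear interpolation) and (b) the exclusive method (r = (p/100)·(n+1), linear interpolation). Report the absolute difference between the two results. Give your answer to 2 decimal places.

0.14

Sorted: 1.8, 1.9, 3.2, 3.8, 4.0, 4.1, 4.8, 5.7, 6.4, 6.8, 7.3, 7.7, 7.9.
n = 13.
(a) r = 8.2; between ranks 8 (5.7) and 9 (6.4): 5.84.
(b) r = 8.4; between ranks 8 (5.7) and 9 (6.4): 5.98.
|5.84 − 5.98| = 0.14.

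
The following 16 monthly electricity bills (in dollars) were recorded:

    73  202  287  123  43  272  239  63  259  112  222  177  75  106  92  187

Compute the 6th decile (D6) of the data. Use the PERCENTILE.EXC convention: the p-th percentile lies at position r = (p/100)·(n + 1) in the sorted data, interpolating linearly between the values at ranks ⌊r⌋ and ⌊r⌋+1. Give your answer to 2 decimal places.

190.00

Sorted: 43, 63, 73, 75, 92, 106, 112, 123, 177, 187, 202, 222, 239, 259, 272, 287.
n = 16.
r = (60/100)·(16 + 1) = 10.2.
Rank 10 is 187 and rank 11 is 202.
Interpolate: 187 + 0.2·(202 − 187) = 187 + 0.2·15 = 190.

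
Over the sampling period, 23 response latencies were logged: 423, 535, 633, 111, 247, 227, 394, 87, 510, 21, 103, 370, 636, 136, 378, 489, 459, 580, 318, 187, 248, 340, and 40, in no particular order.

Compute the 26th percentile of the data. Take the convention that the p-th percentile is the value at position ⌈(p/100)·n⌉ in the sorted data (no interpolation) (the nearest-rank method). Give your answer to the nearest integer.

Sorted: 21, 40, 87, 103, 111, 136, 187, 227, 247, 248, 318, 340, 370, 378, 394, 423, 459, 489, 510, 535, 580, 633, 636.
n = 23.
Position = ⌈26/100 · 23⌉ = ⌈5.98⌉ = 6.
The value at rank 6 is 136.

136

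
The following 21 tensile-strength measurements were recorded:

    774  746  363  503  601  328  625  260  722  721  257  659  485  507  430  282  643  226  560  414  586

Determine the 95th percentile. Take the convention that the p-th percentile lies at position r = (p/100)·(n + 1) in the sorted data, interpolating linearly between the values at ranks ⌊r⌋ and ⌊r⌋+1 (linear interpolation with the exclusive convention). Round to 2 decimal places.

771.20

Sorted: 226, 257, 260, 282, 328, 363, 414, 430, 485, 503, 507, 560, 586, 601, 625, 643, 659, 721, 722, 746, 774.
n = 21.
r = (95/100)·(21 + 1) = 20.9.
Rank 20 is 746 and rank 21 is 774.
Interpolate: 746 + 0.9·(774 − 746) = 746 + 0.9·28 = 771.2.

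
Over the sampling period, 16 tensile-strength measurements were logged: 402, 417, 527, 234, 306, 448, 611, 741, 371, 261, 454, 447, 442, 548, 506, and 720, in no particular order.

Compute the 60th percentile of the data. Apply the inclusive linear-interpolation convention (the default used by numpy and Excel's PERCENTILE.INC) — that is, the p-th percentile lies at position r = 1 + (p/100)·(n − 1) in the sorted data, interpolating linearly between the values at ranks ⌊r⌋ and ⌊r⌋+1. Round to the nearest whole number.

454

Sorted: 234, 261, 306, 371, 402, 417, 442, 447, 448, 454, 506, 527, 548, 611, 720, 741.
n = 16.
r = 1 + (60/100)·(16 − 1) = 1 + 9 = 10.
r is an integer, so P60 is the value at rank 10: 454.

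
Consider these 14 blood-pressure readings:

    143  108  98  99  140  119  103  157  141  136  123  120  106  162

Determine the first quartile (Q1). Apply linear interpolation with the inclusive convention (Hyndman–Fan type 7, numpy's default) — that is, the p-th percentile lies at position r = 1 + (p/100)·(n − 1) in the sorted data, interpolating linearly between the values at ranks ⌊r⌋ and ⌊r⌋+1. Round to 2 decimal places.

Sorted: 98, 99, 103, 106, 108, 119, 120, 123, 136, 140, 141, 143, 157, 162.
n = 14.
r = 1 + (25/100)·(14 − 1) = 1 + 3.25 = 4.25.
Rank 4 is 106 and rank 5 is 108.
Interpolate: 106 + 0.25·(108 − 106) = 106 + 0.25·2 = 106.5.

106.50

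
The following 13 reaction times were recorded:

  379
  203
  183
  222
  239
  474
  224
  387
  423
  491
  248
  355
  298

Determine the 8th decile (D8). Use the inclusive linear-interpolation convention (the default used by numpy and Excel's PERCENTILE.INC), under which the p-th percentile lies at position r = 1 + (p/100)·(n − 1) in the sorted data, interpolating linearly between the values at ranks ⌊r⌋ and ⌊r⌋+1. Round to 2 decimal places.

408.60

Sorted: 183, 203, 222, 224, 239, 248, 298, 355, 379, 387, 423, 474, 491.
n = 13.
r = 1 + (80/100)·(13 − 1) = 1 + 9.6 = 10.6.
Rank 10 is 387 and rank 11 is 423.
Interpolate: 387 + 0.6·(423 − 387) = 387 + 0.6·36 = 408.6.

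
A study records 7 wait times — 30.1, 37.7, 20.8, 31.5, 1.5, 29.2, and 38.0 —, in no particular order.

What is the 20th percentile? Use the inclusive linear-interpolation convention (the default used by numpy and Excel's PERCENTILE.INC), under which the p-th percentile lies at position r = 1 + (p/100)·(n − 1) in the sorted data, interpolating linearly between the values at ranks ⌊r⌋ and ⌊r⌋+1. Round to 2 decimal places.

22.48

Sorted: 1.5, 20.8, 29.2, 30.1, 31.5, 37.7, 38.0.
n = 7.
r = 1 + (20/100)·(7 − 1) = 1 + 1.2 = 2.2.
Rank 2 is 20.8 and rank 3 is 29.2.
Interpolate: 20.8 + 0.2·(29.2 − 20.8) = 20.8 + 0.2·8.4 = 22.48.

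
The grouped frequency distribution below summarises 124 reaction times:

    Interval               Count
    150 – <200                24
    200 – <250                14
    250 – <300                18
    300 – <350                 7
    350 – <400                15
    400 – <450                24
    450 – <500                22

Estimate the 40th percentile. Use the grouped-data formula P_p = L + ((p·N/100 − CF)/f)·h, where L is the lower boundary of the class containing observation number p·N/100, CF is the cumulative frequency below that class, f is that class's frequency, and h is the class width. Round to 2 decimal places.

282.22

N = 124; target position k = 40/100 · 124 = 49.6.
Cumulative frequencies: 24, 38, 56, 63, 78, 102, 124.
Observation 49.6 falls in the class 250 – <300.
L = 250, CF = 38, f = 18, h = 50.
P40 = 250 + ((49.6 − 38)/18)·50 = 250 + 32.2222 = 282.222.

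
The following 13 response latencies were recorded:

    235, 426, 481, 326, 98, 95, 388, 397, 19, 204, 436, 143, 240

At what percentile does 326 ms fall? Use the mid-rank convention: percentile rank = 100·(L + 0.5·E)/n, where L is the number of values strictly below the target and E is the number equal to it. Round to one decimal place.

57.7

Sorted: 19, 95, 98, 143, 204, 235, 240, 326, 388, 397, 426, 436, 481.
Count below 326: L = 7; count equal: E = 1; n = 13.
Percentile rank = 100·(7 + 0.5·1)/13 = 100·7.5/13 = 57.69.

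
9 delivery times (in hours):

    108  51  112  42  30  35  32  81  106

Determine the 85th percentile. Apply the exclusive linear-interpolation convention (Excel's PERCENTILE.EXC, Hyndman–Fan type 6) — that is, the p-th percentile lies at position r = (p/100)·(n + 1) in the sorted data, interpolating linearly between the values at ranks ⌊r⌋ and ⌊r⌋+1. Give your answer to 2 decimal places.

110.00

Sorted: 30, 32, 35, 42, 51, 81, 106, 108, 112.
n = 9.
r = (85/100)·(9 + 1) = 8.5.
Rank 8 is 108 and rank 9 is 112.
Interpolate: 108 + 0.5·(112 − 108) = 108 + 0.5·4 = 110.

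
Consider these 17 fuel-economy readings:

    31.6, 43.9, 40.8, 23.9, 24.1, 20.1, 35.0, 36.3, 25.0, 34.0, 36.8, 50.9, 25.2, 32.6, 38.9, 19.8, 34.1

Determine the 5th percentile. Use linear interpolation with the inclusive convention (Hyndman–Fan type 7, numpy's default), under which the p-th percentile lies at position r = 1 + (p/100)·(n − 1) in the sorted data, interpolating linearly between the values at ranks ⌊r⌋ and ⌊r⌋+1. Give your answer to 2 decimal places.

Sorted: 19.8, 20.1, 23.9, 24.1, 25.0, 25.2, 31.6, 32.6, 34.0, 34.1, 35.0, 36.3, 36.8, 38.9, 40.8, 43.9, 50.9.
n = 17.
r = 1 + (5/100)·(17 − 1) = 1 + 0.8 = 1.8.
Rank 1 is 19.8 and rank 2 is 20.1.
Interpolate: 19.8 + 0.8·(20.1 − 19.8) = 19.8 + 0.8·0.3 = 20.04.

20.04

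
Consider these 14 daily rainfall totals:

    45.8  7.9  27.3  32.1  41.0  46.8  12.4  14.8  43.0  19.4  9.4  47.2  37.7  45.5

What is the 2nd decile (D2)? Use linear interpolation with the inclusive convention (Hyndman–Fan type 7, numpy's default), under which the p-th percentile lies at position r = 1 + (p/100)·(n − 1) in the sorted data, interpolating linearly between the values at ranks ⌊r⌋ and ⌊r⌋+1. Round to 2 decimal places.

13.84

Sorted: 7.9, 9.4, 12.4, 14.8, 19.4, 27.3, 32.1, 37.7, 41.0, 43.0, 45.5, 45.8, 46.8, 47.2.
n = 14.
r = 1 + (20/100)·(14 − 1) = 1 + 2.6 = 3.6.
Rank 3 is 12.4 and rank 4 is 14.8.
Interpolate: 12.4 + 0.6·(14.8 − 12.4) = 12.4 + 0.6·2.4 = 13.84.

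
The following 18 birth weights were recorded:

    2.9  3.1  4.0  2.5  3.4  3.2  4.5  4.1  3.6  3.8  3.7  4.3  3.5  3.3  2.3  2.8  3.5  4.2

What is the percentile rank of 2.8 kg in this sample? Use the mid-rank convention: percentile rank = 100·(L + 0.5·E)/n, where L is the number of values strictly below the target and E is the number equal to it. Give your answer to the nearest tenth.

Sorted: 2.3, 2.5, 2.8, 2.9, 3.1, 3.2, 3.3, 3.4, 3.5, 3.5, 3.6, 3.7, 3.8, 4.0, 4.1, 4.2, 4.3, 4.5.
Count below 2.8: L = 2; count equal: E = 1; n = 18.
Percentile rank = 100·(2 + 0.5·1)/18 = 100·2.5/18 = 13.89.

13.9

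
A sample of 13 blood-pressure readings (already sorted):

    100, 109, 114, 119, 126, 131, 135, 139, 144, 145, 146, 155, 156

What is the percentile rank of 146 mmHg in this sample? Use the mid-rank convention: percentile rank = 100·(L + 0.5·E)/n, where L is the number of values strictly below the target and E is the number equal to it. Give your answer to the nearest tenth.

Count below 146: L = 10; count equal: E = 1; n = 13.
Percentile rank = 100·(10 + 0.5·1)/13 = 100·10.5/13 = 80.77.

80.8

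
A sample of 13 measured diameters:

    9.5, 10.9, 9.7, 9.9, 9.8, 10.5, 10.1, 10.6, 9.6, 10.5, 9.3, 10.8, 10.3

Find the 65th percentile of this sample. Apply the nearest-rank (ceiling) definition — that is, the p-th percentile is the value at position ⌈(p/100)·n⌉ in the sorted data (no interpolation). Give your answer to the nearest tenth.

10.5

Sorted: 9.3, 9.5, 9.6, 9.7, 9.8, 9.9, 10.1, 10.3, 10.5, 10.5, 10.6, 10.8, 10.9.
n = 13.
Position = ⌈65/100 · 13⌉ = ⌈8.45⌉ = 9.
The value at rank 9 is 10.5.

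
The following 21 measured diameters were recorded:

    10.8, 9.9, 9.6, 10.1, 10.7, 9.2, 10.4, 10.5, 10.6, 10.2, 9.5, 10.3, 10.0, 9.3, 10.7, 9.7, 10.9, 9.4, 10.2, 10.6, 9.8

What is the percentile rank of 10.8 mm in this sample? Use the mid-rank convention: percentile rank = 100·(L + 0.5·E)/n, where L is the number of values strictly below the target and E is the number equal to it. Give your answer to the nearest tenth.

92.9

Sorted: 9.2, 9.3, 9.4, 9.5, 9.6, 9.7, 9.8, 9.9, 10.0, 10.1, 10.2, 10.2, 10.3, 10.4, 10.5, 10.6, 10.6, 10.7, 10.7, 10.8, 10.9.
Count below 10.8: L = 19; count equal: E = 1; n = 21.
Percentile rank = 100·(19 + 0.5·1)/21 = 100·19.5/21 = 92.86.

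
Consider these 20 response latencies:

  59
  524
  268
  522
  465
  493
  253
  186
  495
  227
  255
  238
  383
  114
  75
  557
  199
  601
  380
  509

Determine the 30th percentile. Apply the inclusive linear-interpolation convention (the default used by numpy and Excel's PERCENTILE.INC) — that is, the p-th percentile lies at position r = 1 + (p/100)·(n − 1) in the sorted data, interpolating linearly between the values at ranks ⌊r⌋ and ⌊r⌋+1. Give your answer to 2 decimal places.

234.70

Sorted: 59, 75, 114, 186, 199, 227, 238, 253, 255, 268, 380, 383, 465, 493, 495, 509, 522, 524, 557, 601.
n = 20.
r = 1 + (30/100)·(20 − 1) = 1 + 5.7 = 6.7.
Rank 6 is 227 and rank 7 is 238.
Interpolate: 227 + 0.7·(238 − 227) = 227 + 0.7·11 = 234.7.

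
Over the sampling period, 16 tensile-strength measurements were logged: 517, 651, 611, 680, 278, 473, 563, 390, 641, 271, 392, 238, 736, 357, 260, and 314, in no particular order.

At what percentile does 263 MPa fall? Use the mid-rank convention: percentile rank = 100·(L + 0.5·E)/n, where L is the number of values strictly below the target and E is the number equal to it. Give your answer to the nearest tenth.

12.5

Sorted: 238, 260, 271, 278, 314, 357, 390, 392, 473, 517, 563, 611, 641, 651, 680, 736.
Count below 263: L = 2; count equal: E = 0; n = 16.
Percentile rank = 100·(2 + 0.5·0)/16 = 100·2/16 = 12.5.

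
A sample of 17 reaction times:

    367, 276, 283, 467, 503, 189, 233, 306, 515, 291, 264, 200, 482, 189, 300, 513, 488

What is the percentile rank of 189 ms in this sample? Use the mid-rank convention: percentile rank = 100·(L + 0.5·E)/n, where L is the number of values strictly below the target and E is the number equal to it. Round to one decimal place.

5.9

Sorted: 189, 189, 200, 233, 264, 276, 283, 291, 300, 306, 367, 467, 482, 488, 503, 513, 515.
Count below 189: L = 0; count equal: E = 2; n = 17.
Percentile rank = 100·(0 + 0.5·2)/17 = 100·1/17 = 5.882.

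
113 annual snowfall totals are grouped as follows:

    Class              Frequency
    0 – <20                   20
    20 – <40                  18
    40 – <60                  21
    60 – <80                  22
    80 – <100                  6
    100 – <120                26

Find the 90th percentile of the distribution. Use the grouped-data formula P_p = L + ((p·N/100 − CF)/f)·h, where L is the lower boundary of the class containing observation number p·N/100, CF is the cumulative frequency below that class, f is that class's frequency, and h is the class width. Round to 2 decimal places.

N = 113; target position k = 90/100 · 113 = 101.7.
Cumulative frequencies: 20, 38, 59, 81, 87, 113.
Observation 101.7 falls in the class 100 – <120.
L = 100, CF = 87, f = 26, h = 20.
P90 = 100 + ((101.7 − 87)/26)·20 = 100 + 11.3077 = 111.308.

111.31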